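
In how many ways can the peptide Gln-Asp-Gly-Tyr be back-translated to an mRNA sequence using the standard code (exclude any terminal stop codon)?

32

Gln: 2 codons.
Asp: 2 codons.
Gly: 4 codons.
Tyr: 2 codons.
2 × 2 × 4 × 2 = 32.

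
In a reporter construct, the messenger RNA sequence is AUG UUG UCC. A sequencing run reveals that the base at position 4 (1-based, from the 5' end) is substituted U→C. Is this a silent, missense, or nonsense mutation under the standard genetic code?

Position 4 falls in codon 2: UUG → Leu.
After the substitution the codon is CUG → Leu.
Both encode Leu, so the change is synonymous.

silent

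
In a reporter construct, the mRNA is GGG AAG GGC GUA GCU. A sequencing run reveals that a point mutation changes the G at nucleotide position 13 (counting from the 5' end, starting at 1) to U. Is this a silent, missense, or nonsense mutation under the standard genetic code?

Position 13 falls in codon 5: GCU → Ala.
After the substitution the codon is UCU → Ser.
Ala ≠ Ser, so this is a missense mutation.

missense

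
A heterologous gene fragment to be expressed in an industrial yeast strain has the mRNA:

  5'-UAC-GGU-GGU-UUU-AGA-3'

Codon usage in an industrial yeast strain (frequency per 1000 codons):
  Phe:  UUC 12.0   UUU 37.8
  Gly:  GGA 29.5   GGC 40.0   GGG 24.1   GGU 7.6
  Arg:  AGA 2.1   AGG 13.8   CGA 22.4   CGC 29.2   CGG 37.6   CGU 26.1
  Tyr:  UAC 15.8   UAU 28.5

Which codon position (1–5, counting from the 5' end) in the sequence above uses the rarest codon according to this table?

Codon 1 UAC (Tyr): 15.8 per 1000.
Codon 2 GGU (Gly): 7.6 per 1000.
Codon 3 GGU (Gly): 7.6 per 1000.
Codon 4 UUU (Phe): 37.8 per 1000.
Codon 5 AGA (Arg): 2.1 per 1000.
Lowest frequency is 2.1 at codon 5.

5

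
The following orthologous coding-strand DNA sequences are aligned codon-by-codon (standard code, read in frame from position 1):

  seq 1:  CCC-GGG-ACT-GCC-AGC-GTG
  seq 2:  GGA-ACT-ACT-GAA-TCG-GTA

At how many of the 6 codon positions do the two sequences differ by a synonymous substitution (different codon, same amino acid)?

2

Codon 1: CCC Pro / GGA Gly — nonsynonymous.
Codon 2: GGG Gly / ACT Thr — nonsynonymous.
Codon 3: ACT Thr / ACT Thr — identical.
Codon 4: GCC Ala / GAA Glu — nonsynonymous.
Codon 5: AGC Ser / TCG Ser — synonymous.
Codon 6: GTG Val / GTA Val — synonymous.
Synonymous differences: 2.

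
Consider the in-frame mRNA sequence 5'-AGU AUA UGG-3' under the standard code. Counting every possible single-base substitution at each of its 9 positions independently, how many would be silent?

Codon 1 (AGU, Ser): 1 synonymous substitution.
Codon 2 (AUA, Ile): 2 synonymous substitutions.
Codon 3 (UGG, Trp): 0 synonymous substitutions.
Total: 1 + 2 + 0 = 3.

3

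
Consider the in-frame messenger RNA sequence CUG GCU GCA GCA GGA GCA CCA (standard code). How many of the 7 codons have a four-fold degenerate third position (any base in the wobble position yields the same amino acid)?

7

Codon 1 CUG (Leu): third position 4-fold.
Codon 2 GCU (Ala): third position 4-fold.
Codon 3 GCA (Ala): third position 4-fold.
Codon 4 GCA (Ala): third position 4-fold.
Codon 5 GGA (Gly): third position 4-fold.
Codon 6 GCA (Ala): third position 4-fold.
Codon 7 CCA (Pro): third position 4-fold.
Four-fold degenerate third positions: 7.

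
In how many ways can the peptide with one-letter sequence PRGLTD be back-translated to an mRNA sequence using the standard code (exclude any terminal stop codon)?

4608

Pro: 4 codons.
Arg: 6 codons.
Gly: 4 codons.
Leu: 6 codons.
Thr: 4 codons.
Asp: 2 codons.
4 × 6 × 4 × 6 × 4 × 2 = 4608.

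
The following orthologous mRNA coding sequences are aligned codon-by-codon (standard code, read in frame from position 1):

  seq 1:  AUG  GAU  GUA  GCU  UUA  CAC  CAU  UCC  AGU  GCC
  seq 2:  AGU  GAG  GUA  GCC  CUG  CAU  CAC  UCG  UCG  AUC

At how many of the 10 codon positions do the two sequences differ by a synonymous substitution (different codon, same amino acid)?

Codon 1: AUG Met / AGU Ser — nonsynonymous.
Codon 2: GAU Asp / GAG Glu — nonsynonymous.
Codon 3: GUA Val / GUA Val — identical.
Codon 4: GCU Ala / GCC Ala — synonymous.
Codon 5: UUA Leu / CUG Leu — synonymous.
Codon 6: CAC His / CAU His — synonymous.
Codon 7: CAU His / CAC His — synonymous.
Codon 8: UCC Ser / UCG Ser — synonymous.
Codon 9: AGU Ser / UCG Ser — synonymous.
Codon 10: GCC Ala / AUC Ile — nonsynonymous.
Synonymous differences: 6.

6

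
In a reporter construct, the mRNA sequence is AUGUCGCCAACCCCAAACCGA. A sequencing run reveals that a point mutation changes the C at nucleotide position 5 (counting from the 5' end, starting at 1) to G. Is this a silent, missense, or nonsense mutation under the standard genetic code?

Position 5 falls in codon 2: UCG → Ser.
After the substitution the codon is UGG → Trp.
Ser ≠ Trp, so this is a missense mutation.

missense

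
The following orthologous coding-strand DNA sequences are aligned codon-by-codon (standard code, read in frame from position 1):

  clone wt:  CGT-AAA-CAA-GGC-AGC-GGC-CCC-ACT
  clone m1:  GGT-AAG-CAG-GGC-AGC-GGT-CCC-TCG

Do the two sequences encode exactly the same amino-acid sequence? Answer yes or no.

Codon 1: CGT Arg / GGT Gly — nonsynonymous.
Codon 2: AAA Lys / AAG Lys — synonymous.
Codon 3: CAA Gln / CAG Gln — synonymous.
Codon 4: GGC Gly / GGC Gly — identical.
Codon 5: AGC Ser / AGC Ser — identical.
Codon 6: GGC Gly / GGT Gly — synonymous.
Codon 7: CCC Pro / CCC Pro — identical.
Codon 8: ACT Thr / TCG Ser — nonsynonymous.
Nonsynonymous differences: 2 → different protein.

no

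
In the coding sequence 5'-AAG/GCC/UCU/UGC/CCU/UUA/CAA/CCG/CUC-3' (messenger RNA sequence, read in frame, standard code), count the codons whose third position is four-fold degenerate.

Codon 1 AAG (Lys): third position 2-fold.
Codon 2 GCC (Ala): third position 4-fold.
Codon 3 UCU (Ser): third position 4-fold.
Codon 4 UGC (Cys): third position 2-fold.
Codon 5 CCU (Pro): third position 4-fold.
Codon 6 UUA (Leu): third position 2-fold.
Codon 7 CAA (Gln): third position 2-fold.
Codon 8 CCG (Pro): third position 4-fold.
Codon 9 CUC (Leu): third position 4-fold.
Four-fold degenerate third positions: 5.

5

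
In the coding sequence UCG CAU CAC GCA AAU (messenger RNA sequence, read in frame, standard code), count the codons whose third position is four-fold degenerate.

2

Codon 1 UCG (Ser): third position 4-fold.
Codon 2 CAU (His): third position 2-fold.
Codon 3 CAC (His): third position 2-fold.
Codon 4 GCA (Ala): third position 4-fold.
Codon 5 AAU (Asn): third position 2-fold.
Four-fold degenerate third positions: 2.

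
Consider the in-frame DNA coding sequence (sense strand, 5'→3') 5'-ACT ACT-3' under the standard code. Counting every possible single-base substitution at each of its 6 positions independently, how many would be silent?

6

Codon 1 (ACT, Thr): 3 synonymous substitutions.
Codon 2 (ACT, Thr): 3 synonymous substitutions.
Total: 3 + 3 = 6.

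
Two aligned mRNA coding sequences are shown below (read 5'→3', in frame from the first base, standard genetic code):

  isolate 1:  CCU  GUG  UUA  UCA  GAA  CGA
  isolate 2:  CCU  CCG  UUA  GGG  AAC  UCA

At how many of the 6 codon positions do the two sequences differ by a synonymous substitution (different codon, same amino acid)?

Codon 1: CCU Pro / CCU Pro — identical.
Codon 2: GUG Val / CCG Pro — nonsynonymous.
Codon 3: UUA Leu / UUA Leu — identical.
Codon 4: UCA Ser / GGG Gly — nonsynonymous.
Codon 5: GAA Glu / AAC Asn — nonsynonymous.
Codon 6: CGA Arg / UCA Ser — nonsynonymous.
Synonymous differences: 0.

0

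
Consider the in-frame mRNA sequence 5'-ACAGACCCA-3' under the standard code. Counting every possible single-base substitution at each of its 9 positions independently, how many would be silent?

Codon 1 (ACA, Thr): 3 synonymous substitutions.
Codon 2 (GAC, Asp): 1 synonymous substitution.
Codon 3 (CCA, Pro): 3 synonymous substitutions.
Total: 3 + 1 + 3 = 7.

7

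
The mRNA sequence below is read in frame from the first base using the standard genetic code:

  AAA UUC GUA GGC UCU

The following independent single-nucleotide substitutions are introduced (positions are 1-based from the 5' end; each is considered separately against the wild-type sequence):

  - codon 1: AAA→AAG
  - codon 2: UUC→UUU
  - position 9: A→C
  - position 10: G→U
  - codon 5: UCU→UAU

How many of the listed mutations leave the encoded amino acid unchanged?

Codon 1: AAA (Lys) → AAG (Lys) — synonymous.
Codon 2: UUC (Phe) → UUU (Phe) — synonymous.
Codon 3: GUA (Val) → GUC (Val) — synonymous.
Codon 4: GGC (Gly) → UGC (Cys) — missense.
Codon 5: UCU (Ser) → UAU (Tyr) — missense.
Synonymous: 3 of 5.

3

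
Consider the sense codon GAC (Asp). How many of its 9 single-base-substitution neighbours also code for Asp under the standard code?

Position 1: none → 0 synonymous.
Position 2: none → 0 synonymous.
Position 3: GAU → 1 synonymous.
Total: 0 + 0 + 1 = 1.

1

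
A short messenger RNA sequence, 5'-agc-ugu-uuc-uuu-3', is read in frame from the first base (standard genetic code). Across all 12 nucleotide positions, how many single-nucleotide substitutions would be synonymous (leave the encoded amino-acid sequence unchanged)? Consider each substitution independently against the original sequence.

Codon 1 (AGC, Ser): 1 synonymous substitution.
Codon 2 (UGU, Cys): 1 synonymous substitution.
Codon 3 (UUC, Phe): 1 synonymous substitution.
Codon 4 (UUU, Phe): 1 synonymous substitution.
Total: 1 + 1 + 1 + 1 = 4.

4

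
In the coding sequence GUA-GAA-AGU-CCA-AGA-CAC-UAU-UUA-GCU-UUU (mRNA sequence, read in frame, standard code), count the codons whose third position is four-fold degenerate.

3

Codon 1 GUA (Val): third position 4-fold.
Codon 2 GAA (Glu): third position 2-fold.
Codon 3 AGU (Ser): third position 2-fold.
Codon 4 CCA (Pro): third position 4-fold.
Codon 5 AGA (Arg): third position 2-fold.
Codon 6 CAC (His): third position 2-fold.
Codon 7 UAU (Tyr): third position 2-fold.
Codon 8 UUA (Leu): third position 2-fold.
Codon 9 GCU (Ala): third position 4-fold.
Codon 10 UUU (Phe): third position 2-fold.
Four-fold degenerate third positions: 3.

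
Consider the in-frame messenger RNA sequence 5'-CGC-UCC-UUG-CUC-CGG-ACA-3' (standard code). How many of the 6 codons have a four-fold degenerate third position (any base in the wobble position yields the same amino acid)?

5

Codon 1 CGC (Arg): third position 4-fold.
Codon 2 UCC (Ser): third position 4-fold.
Codon 3 UUG (Leu): third position 2-fold.
Codon 4 CUC (Leu): third position 4-fold.
Codon 5 CGG (Arg): third position 4-fold.
Codon 6 ACA (Thr): third position 4-fold.
Four-fold degenerate third positions: 5.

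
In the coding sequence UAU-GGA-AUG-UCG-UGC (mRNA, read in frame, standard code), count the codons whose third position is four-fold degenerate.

Codon 1 UAU (Tyr): third position 2-fold.
Codon 2 GGA (Gly): third position 4-fold.
Codon 3 AUG (Met): third position 1-fold.
Codon 4 UCG (Ser): third position 4-fold.
Codon 5 UGC (Cys): third position 2-fold.
Four-fold degenerate third positions: 2.

2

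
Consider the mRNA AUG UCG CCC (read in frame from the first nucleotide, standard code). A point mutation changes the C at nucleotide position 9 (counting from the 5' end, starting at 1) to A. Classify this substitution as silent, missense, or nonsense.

silent

Position 9 falls in codon 3: CCC → Pro.
After the substitution the codon is CCA → Pro.
Both encode Pro, so the change is synonymous.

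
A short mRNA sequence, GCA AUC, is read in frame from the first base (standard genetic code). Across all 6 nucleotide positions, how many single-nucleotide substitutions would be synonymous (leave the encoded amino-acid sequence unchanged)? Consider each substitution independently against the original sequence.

5

Codon 1 (GCA, Ala): 3 synonymous substitutions.
Codon 2 (AUC, Ile): 2 synonymous substitutions.
Total: 3 + 2 = 5.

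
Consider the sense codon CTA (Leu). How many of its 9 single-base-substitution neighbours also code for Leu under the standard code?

4

Position 1: TTA → 1 synonymous.
Position 2: none → 0 synonymous.
Position 3: CTT, CTC, CTG → 3 synonymous.
Total: 1 + 0 + 3 = 4.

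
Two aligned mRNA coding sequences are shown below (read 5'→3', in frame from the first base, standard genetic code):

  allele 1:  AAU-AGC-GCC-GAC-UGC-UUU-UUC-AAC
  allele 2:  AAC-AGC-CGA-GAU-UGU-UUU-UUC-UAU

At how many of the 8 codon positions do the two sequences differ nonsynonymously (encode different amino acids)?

2

Codon 1: AAU Asn / AAC Asn — synonymous.
Codon 2: AGC Ser / AGC Ser — identical.
Codon 3: GCC Ala / CGA Arg — nonsynonymous.
Codon 4: GAC Asp / GAU Asp — synonymous.
Codon 5: UGC Cys / UGU Cys — synonymous.
Codon 6: UUU Phe / UUU Phe — identical.
Codon 7: UUC Phe / UUC Phe — identical.
Codon 8: AAC Asn / UAU Tyr — nonsynonymous.
Nonsynonymous differences: 2.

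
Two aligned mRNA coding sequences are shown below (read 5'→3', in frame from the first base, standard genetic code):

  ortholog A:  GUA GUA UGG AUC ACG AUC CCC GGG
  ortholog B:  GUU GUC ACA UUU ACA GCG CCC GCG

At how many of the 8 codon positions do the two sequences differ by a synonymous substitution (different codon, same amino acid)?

Codon 1: GUA Val / GUU Val — synonymous.
Codon 2: GUA Val / GUC Val — synonymous.
Codon 3: UGG Trp / ACA Thr — nonsynonymous.
Codon 4: AUC Ile / UUU Phe — nonsynonymous.
Codon 5: ACG Thr / ACA Thr — synonymous.
Codon 6: AUC Ile / GCG Ala — nonsynonymous.
Codon 7: CCC Pro / CCC Pro — identical.
Codon 8: GGG Gly / GCG Ala — nonsynonymous.
Synonymous differences: 3.

3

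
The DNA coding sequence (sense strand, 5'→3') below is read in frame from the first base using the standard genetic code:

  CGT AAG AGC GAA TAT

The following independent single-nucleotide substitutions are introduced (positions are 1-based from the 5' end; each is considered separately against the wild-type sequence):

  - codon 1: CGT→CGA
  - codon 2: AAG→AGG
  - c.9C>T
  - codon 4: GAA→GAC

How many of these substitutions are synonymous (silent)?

2

Codon 1: CGT (Arg) → CGA (Arg) — synonymous.
Codon 2: AAG (Lys) → AGG (Arg) — missense.
Codon 3: AGC (Ser) → AGT (Ser) — synonymous.
Codon 4: GAA (Glu) → GAC (Asp) — missense.
Synonymous: 2 of 4.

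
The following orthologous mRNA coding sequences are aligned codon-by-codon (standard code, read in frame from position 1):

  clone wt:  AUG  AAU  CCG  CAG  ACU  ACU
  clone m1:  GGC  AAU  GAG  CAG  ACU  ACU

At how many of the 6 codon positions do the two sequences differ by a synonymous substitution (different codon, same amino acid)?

Codon 1: AUG Met / GGC Gly — nonsynonymous.
Codon 2: AAU Asn / AAU Asn — identical.
Codon 3: CCG Pro / GAG Glu — nonsynonymous.
Codon 4: CAG Gln / CAG Gln — identical.
Codon 5: ACU Thr / ACU Thr — identical.
Codon 6: ACU Thr / ACU Thr — identical.
Synonymous differences: 0.

0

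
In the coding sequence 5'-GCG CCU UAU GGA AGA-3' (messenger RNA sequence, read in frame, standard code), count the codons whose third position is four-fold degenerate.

Codon 1 GCG (Ala): third position 4-fold.
Codon 2 CCU (Pro): third position 4-fold.
Codon 3 UAU (Tyr): third position 2-fold.
Codon 4 GGA (Gly): third position 4-fold.
Codon 5 AGA (Arg): third position 2-fold.
Four-fold degenerate third positions: 3.

3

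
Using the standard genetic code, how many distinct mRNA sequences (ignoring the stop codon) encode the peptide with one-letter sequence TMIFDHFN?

Thr: 4 codons.
Met: 1 codon.
Ile: 3 codons.
Phe: 2 codons.
Asp: 2 codons.
His: 2 codons.
Phe: 2 codons.
Asn: 2 codons.
4 × 1 × 3 × 2 × 2 × 2 × 2 × 2 = 384.

384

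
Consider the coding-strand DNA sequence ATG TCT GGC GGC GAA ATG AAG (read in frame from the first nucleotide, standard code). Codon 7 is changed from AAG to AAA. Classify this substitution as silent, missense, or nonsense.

silent

Position 21 falls in codon 7: AAG → Lys.
After the substitution the codon is AAA → Lys.
Both encode Lys, so the change is synonymous.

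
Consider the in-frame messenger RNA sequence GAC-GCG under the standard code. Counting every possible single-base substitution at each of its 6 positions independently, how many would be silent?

Codon 1 (GAC, Asp): 1 synonymous substitution.
Codon 2 (GCG, Ala): 3 synonymous substitutions.
Total: 1 + 3 = 4.

4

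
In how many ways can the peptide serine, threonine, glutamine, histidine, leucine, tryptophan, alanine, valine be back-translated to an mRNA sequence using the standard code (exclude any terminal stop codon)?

Ser: 6 codons.
Thr: 4 codons.
Gln: 2 codons.
His: 2 codons.
Leu: 6 codons.
Trp: 1 codon.
Ala: 4 codons.
Val: 4 codons.
6 × 4 × 2 × 2 × 6 × 1 × 4 × 4 = 9216.

9216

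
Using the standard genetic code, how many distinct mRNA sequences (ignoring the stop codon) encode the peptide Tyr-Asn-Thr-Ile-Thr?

Tyr: 2 codons.
Asn: 2 codons.
Thr: 4 codons.
Ile: 3 codons.
Thr: 4 codons.
2 × 2 × 4 × 3 × 4 = 192.

192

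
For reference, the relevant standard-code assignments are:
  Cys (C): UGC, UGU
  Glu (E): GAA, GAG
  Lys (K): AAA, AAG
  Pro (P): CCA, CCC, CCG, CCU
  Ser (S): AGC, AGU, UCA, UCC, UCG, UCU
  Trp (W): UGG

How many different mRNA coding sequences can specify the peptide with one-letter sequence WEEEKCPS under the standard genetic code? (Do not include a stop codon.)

768

Trp: 1 codon.
Glu: 2 codons.
Glu: 2 codons.
Glu: 2 codons.
Lys: 2 codons.
Cys: 2 codons.
Pro: 4 codons.
Ser: 6 codons.
1 × 2 × 2 × 2 × 2 × 2 × 4 × 6 = 768.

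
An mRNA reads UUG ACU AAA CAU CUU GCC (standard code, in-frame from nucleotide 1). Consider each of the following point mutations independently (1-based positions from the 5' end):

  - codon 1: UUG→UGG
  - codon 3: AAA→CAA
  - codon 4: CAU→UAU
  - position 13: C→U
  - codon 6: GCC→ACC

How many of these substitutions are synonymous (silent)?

Codon 1: UUG (Leu) → UGG (Trp) — missense.
Codon 3: AAA (Lys) → CAA (Gln) — missense.
Codon 4: CAU (His) → UAU (Tyr) — missense.
Codon 5: CUU (Leu) → UUU (Phe) — missense.
Codon 6: GCC (Ala) → ACC (Thr) — missense.
Synonymous: 0 of 5.

0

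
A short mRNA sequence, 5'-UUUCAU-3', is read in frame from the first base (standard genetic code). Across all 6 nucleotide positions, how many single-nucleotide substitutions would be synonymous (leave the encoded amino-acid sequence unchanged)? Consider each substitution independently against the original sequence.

Codon 1 (UUU, Phe): 1 synonymous substitution.
Codon 2 (CAU, His): 1 synonymous substitution.
Total: 1 + 1 = 2.

2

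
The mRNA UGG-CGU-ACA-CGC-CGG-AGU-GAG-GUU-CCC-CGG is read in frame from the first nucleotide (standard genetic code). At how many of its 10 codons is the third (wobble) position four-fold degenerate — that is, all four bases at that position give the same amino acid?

Codon 1 UGG (Trp): third position 1-fold.
Codon 2 CGU (Arg): third position 4-fold.
Codon 3 ACA (Thr): third position 4-fold.
Codon 4 CGC (Arg): third position 4-fold.
Codon 5 CGG (Arg): third position 4-fold.
Codon 6 AGU (Ser): third position 2-fold.
Codon 7 GAG (Glu): third position 2-fold.
Codon 8 GUU (Val): third position 4-fold.
Codon 9 CCC (Pro): third position 4-fold.
Codon 10 CGG (Arg): third position 4-fold.
Four-fold degenerate third positions: 7.

7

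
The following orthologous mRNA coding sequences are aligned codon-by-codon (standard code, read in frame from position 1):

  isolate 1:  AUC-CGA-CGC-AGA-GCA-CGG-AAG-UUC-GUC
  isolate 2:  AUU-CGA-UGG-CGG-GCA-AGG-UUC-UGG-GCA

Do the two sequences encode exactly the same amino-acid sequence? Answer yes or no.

no

Codon 1: AUC Ile / AUU Ile — synonymous.
Codon 2: CGA Arg / CGA Arg — identical.
Codon 3: CGC Arg / UGG Trp — nonsynonymous.
Codon 4: AGA Arg / CGG Arg — synonymous.
Codon 5: GCA Ala / GCA Ala — identical.
Codon 6: CGG Arg / AGG Arg — synonymous.
Codon 7: AAG Lys / UUC Phe — nonsynonymous.
Codon 8: UUC Phe / UGG Trp — nonsynonymous.
Codon 9: GUC Val / GCA Ala — nonsynonymous.
Nonsynonymous differences: 4 → different protein.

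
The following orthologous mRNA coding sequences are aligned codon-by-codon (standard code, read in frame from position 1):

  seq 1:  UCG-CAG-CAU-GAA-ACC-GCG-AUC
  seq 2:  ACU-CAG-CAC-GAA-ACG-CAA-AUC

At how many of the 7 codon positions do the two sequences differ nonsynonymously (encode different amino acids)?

Codon 1: UCG Ser / ACU Thr — nonsynonymous.
Codon 2: CAG Gln / CAG Gln — identical.
Codon 3: CAU His / CAC His — synonymous.
Codon 4: GAA Glu / GAA Glu — identical.
Codon 5: ACC Thr / ACG Thr — synonymous.
Codon 6: GCG Ala / CAA Gln — nonsynonymous.
Codon 7: AUC Ile / AUC Ile — identical.
Nonsynonymous differences: 2.

2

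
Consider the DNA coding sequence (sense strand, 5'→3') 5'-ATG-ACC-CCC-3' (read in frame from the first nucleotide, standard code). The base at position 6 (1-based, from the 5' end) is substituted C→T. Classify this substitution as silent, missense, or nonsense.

silent

Position 6 falls in codon 2: ACC → Thr.
After the substitution the codon is ACT → Thr.
Both encode Thr, so the change is synonymous.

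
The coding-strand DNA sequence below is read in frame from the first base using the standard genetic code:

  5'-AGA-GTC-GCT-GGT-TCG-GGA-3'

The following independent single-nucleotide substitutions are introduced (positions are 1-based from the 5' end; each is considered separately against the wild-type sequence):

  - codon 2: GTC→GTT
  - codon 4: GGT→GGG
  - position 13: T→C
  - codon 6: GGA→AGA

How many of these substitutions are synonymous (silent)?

Codon 2: GTC (Val) → GTT (Val) — synonymous.
Codon 4: GGT (Gly) → GGG (Gly) — synonymous.
Codon 5: TCG (Ser) → CCG (Pro) — missense.
Codon 6: GGA (Gly) → AGA (Arg) — missense.
Synonymous: 2 of 4.

2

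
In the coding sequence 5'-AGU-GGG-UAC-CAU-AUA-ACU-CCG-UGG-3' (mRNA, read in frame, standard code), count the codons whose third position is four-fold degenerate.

Codon 1 AGU (Ser): third position 2-fold.
Codon 2 GGG (Gly): third position 4-fold.
Codon 3 UAC (Tyr): third position 2-fold.
Codon 4 CAU (His): third position 2-fold.
Codon 5 AUA (Ile): third position 3-fold.
Codon 6 ACU (Thr): third position 4-fold.
Codon 7 CCG (Pro): third position 4-fold.
Codon 8 UGG (Trp): third position 1-fold.
Four-fold degenerate third positions: 3.

3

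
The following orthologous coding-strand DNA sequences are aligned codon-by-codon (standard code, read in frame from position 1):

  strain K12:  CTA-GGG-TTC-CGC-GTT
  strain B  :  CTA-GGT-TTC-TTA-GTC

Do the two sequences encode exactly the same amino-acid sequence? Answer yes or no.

no

Codon 1: CTA Leu / CTA Leu — identical.
Codon 2: GGG Gly / GGT Gly — synonymous.
Codon 3: TTC Phe / TTC Phe — identical.
Codon 4: CGC Arg / TTA Leu — nonsynonymous.
Codon 5: GTT Val / GTC Val — synonymous.
Nonsynonymous differences: 1 → different protein.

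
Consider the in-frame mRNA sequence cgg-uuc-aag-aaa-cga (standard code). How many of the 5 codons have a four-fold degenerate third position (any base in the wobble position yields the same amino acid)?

2

Codon 1 CGG (Arg): third position 4-fold.
Codon 2 UUC (Phe): third position 2-fold.
Codon 3 AAG (Lys): third position 2-fold.
Codon 4 AAA (Lys): third position 2-fold.
Codon 5 CGA (Arg): third position 4-fold.
Four-fold degenerate third positions: 2.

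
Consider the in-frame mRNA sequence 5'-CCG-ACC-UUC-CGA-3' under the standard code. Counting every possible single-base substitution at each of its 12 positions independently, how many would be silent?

11

Codon 1 (CCG, Pro): 3 synonymous substitutions.
Codon 2 (ACC, Thr): 3 synonymous substitutions.
Codon 3 (UUC, Phe): 1 synonymous substitution.
Codon 4 (CGA, Arg): 4 synonymous substitutions.
Total: 3 + 3 + 1 + 4 = 11.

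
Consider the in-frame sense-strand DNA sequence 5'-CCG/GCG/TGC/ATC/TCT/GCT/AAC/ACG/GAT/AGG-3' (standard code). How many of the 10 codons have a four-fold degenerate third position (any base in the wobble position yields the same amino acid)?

5

Codon 1 CCG (Pro): third position 4-fold.
Codon 2 GCG (Ala): third position 4-fold.
Codon 3 TGC (Cys): third position 2-fold.
Codon 4 ATC (Ile): third position 3-fold.
Codon 5 TCT (Ser): third position 4-fold.
Codon 6 GCT (Ala): third position 4-fold.
Codon 7 AAC (Asn): third position 2-fold.
Codon 8 ACG (Thr): third position 4-fold.
Codon 9 GAT (Asp): third position 2-fold.
Codon 10 AGG (Arg): third position 2-fold.
Four-fold degenerate third positions: 5.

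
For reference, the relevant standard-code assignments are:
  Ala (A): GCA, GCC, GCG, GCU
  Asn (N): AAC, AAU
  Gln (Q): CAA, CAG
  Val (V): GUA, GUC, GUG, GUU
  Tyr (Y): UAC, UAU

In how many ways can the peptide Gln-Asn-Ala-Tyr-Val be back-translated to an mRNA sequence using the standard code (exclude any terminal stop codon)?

128

Gln: 2 codons.
Asn: 2 codons.
Ala: 4 codons.
Tyr: 2 codons.
Val: 4 codons.
2 × 2 × 4 × 2 × 4 = 128.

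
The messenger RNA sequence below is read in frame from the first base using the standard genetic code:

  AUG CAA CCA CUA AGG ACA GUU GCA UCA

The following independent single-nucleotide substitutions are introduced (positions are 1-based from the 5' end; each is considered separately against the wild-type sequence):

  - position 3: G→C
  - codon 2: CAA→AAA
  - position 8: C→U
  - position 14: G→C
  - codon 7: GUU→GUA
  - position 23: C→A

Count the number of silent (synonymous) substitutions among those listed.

1

Codon 1: AUG (Met) → AUC (Ile) — missense.
Codon 2: CAA (Gln) → AAA (Lys) — missense.
Codon 3: CCA (Pro) → CUA (Leu) — missense.
Codon 5: AGG (Arg) → ACG (Thr) — missense.
Codon 7: GUU (Val) → GUA (Val) — synonymous.
Codon 8: GCA (Ala) → GAA (Glu) — missense.
Synonymous: 1 of 6.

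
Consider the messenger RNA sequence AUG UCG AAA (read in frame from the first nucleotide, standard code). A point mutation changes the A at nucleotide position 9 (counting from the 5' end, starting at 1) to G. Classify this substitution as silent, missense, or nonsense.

silent

Position 9 falls in codon 3: AAA → Lys.
After the substitution the codon is AAG → Lys.
Both encode Lys, so the change is synonymous.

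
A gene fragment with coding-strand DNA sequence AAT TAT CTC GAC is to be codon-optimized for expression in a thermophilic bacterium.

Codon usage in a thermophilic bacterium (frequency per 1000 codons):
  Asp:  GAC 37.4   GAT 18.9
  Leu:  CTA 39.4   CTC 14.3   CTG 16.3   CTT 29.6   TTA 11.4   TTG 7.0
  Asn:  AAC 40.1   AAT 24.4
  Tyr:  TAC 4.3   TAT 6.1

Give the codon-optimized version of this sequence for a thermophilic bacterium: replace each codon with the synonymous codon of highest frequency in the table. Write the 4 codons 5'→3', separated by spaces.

Codon 1 (Asn): best is AAC at 40.1.
Codon 2 (Tyr): best is TAT at 6.1.
Codon 3 (Leu): best is CTA at 39.4.
Codon 4 (Asp): best is GAC at 37.4.

AAC TAT CTA GAC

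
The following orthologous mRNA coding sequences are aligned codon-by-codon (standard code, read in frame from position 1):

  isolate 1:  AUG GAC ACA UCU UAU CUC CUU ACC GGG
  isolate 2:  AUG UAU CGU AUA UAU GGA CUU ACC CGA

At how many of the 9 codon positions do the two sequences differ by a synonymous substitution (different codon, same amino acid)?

0

Codon 1: AUG Met / AUG Met — identical.
Codon 2: GAC Asp / UAU Tyr — nonsynonymous.
Codon 3: ACA Thr / CGU Arg — nonsynonymous.
Codon 4: UCU Ser / AUA Ile — nonsynonymous.
Codon 5: UAU Tyr / UAU Tyr — identical.
Codon 6: CUC Leu / GGA Gly — nonsynonymous.
Codon 7: CUU Leu / CUU Leu — identical.
Codon 8: ACC Thr / ACC Thr — identical.
Codon 9: GGG Gly / CGA Arg — nonsynonymous.
Synonymous differences: 0.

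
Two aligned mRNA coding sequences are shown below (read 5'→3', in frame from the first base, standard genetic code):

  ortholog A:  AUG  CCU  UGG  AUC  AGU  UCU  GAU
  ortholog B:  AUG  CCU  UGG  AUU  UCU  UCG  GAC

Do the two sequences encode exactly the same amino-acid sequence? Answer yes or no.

Codon 1: AUG Met / AUG Met — identical.
Codon 2: CCU Pro / CCU Pro — identical.
Codon 3: UGG Trp / UGG Trp — identical.
Codon 4: AUC Ile / AUU Ile — synonymous.
Codon 5: AGU Ser / UCU Ser — synonymous.
Codon 6: UCU Ser / UCG Ser — synonymous.
Codon 7: GAU Asp / GAC Asp — synonymous.
Nonsynonymous differences: 0 → same protein.

yes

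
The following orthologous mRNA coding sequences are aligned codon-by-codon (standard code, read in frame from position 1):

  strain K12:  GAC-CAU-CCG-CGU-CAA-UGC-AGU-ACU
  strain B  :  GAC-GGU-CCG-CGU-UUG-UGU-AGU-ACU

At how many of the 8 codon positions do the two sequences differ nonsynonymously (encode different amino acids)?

2

Codon 1: GAC Asp / GAC Asp — identical.
Codon 2: CAU His / GGU Gly — nonsynonymous.
Codon 3: CCG Pro / CCG Pro — identical.
Codon 4: CGU Arg / CGU Arg — identical.
Codon 5: CAA Gln / UUG Leu — nonsynonymous.
Codon 6: UGC Cys / UGU Cys — synonymous.
Codon 7: AGU Ser / AGU Ser — identical.
Codon 8: ACU Thr / ACU Thr — identical.
Nonsynonymous differences: 2.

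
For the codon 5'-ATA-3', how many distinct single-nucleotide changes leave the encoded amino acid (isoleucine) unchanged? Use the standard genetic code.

Position 1: none → 0 synonymous.
Position 2: none → 0 synonymous.
Position 3: ATT, ATC → 2 synonymous.
Total: 0 + 0 + 2 = 2.

2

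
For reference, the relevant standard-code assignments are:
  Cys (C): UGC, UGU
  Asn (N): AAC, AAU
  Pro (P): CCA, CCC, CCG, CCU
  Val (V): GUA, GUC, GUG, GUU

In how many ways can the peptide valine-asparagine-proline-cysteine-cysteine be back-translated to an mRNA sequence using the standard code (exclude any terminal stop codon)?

Val: 4 codons.
Asn: 2 codons.
Pro: 4 codons.
Cys: 2 codons.
Cys: 2 codons.
4 × 2 × 4 × 2 × 2 = 128.

128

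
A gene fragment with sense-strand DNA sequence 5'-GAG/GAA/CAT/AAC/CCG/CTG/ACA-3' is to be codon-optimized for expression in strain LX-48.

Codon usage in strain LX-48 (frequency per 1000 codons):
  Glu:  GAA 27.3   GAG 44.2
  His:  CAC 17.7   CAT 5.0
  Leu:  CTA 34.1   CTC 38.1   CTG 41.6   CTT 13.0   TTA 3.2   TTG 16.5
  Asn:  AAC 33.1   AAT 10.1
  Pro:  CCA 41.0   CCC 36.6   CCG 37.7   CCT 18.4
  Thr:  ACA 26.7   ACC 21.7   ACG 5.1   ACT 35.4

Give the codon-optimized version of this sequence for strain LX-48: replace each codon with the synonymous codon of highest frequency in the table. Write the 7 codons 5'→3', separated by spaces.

Codon 1 (Glu): best is GAG at 44.2.
Codon 2 (Glu): best is GAG at 44.2.
Codon 3 (His): best is CAC at 17.7.
Codon 4 (Asn): best is AAC at 33.1.
Codon 5 (Pro): best is CCA at 41.0.
Codon 6 (Leu): best is CTG at 41.6.
Codon 7 (Thr): best is ACT at 35.4.

GAG GAG CAC AAC CCA CTG ACT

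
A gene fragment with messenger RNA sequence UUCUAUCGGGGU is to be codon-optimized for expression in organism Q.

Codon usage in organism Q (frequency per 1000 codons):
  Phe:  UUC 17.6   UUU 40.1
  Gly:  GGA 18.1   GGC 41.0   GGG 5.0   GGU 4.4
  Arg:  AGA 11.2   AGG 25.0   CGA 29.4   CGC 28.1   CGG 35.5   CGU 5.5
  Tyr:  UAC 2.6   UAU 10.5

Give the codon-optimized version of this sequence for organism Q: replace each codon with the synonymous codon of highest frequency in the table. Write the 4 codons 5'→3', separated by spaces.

Codon 1 (Phe): best is UUU at 40.1.
Codon 2 (Tyr): best is UAU at 10.5.
Codon 3 (Arg): best is CGG at 35.5.
Codon 4 (Gly): best is GGC at 41.0.

UUU UAU CGG GGC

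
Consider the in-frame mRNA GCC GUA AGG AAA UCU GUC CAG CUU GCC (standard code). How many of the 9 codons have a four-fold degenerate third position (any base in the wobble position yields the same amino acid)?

Codon 1 GCC (Ala): third position 4-fold.
Codon 2 GUA (Val): third position 4-fold.
Codon 3 AGG (Arg): third position 2-fold.
Codon 4 AAA (Lys): third position 2-fold.
Codon 5 UCU (Ser): third position 4-fold.
Codon 6 GUC (Val): third position 4-fold.
Codon 7 CAG (Gln): third position 2-fold.
Codon 8 CUU (Leu): third position 4-fold.
Codon 9 GCC (Ala): third position 4-fold.
Four-fold degenerate third positions: 6.

6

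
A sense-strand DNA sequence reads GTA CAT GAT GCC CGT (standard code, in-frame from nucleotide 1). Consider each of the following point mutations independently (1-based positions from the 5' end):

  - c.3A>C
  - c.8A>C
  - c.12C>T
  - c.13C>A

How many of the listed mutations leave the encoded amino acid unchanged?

2

Codon 1: GTA (Val) → GTC (Val) — synonymous.
Codon 3: GAT (Asp) → GCT (Ala) — missense.
Codon 4: GCC (Ala) → GCT (Ala) — synonymous.
Codon 5: CGT (Arg) → AGT (Ser) — missense.
Synonymous: 2 of 4.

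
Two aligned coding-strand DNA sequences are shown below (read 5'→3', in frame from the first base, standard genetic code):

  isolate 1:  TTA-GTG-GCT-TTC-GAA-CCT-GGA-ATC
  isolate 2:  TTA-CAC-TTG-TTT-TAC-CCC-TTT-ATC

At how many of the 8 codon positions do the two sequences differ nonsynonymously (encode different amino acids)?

4

Codon 1: TTA Leu / TTA Leu — identical.
Codon 2: GTG Val / CAC His — nonsynonymous.
Codon 3: GCT Ala / TTG Leu — nonsynonymous.
Codon 4: TTC Phe / TTT Phe — synonymous.
Codon 5: GAA Glu / TAC Tyr — nonsynonymous.
Codon 6: CCT Pro / CCC Pro — synonymous.
Codon 7: GGA Gly / TTT Phe — nonsynonymous.
Codon 8: ATC Ile / ATC Ile — identical.
Nonsynonymous differences: 4.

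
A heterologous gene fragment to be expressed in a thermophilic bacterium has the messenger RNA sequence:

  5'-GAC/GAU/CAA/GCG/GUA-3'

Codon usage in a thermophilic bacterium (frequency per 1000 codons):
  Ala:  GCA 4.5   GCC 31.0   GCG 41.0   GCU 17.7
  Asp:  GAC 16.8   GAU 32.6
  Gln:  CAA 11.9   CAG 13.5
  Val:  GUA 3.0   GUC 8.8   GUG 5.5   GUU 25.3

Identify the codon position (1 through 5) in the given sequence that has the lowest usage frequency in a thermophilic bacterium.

Codon 1 GAC (Asp): 16.8 per 1000.
Codon 2 GAU (Asp): 32.6 per 1000.
Codon 3 CAA (Gln): 11.9 per 1000.
Codon 4 GCG (Ala): 41.0 per 1000.
Codon 5 GUA (Val): 3.0 per 1000.
Lowest frequency is 3.0 at codon 5.

5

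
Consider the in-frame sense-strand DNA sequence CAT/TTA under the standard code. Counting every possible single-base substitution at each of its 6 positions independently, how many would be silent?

Codon 1 (CAT, His): 1 synonymous substitution.
Codon 2 (TTA, Leu): 2 synonymous substitutions.
Total: 1 + 2 = 3.

3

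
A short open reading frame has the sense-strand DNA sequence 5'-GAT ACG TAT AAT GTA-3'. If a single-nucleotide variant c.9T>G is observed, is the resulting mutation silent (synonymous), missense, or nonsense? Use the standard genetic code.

Position 9 falls in codon 3: TAT → Tyr.
After the substitution the codon is TAG → Stop.
The new codon is a stop codon, so this is a nonsense mutation.

nonsense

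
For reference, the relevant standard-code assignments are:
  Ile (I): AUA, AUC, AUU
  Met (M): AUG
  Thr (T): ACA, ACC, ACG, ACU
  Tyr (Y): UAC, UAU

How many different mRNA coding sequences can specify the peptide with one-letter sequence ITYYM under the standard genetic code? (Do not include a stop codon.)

Ile: 3 codons.
Thr: 4 codons.
Tyr: 2 codons.
Tyr: 2 codons.
Met: 1 codon.
3 × 4 × 2 × 2 × 1 = 48.

48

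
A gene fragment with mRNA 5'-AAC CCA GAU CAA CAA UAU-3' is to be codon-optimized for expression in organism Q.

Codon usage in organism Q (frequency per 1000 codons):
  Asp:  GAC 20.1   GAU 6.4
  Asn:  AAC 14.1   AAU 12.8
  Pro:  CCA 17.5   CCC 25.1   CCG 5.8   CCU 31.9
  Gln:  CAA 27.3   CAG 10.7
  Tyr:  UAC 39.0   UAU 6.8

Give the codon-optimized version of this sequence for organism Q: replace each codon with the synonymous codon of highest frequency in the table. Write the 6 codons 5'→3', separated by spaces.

AAC CCU GAC CAA CAA UAC

Codon 1 (Asn): best is AAC at 14.1.
Codon 2 (Pro): best is CCU at 31.9.
Codon 3 (Asp): best is GAC at 20.1.
Codon 4 (Gln): best is CAA at 27.3.
Codon 5 (Gln): best is CAA at 27.3.
Codon 6 (Tyr): best is UAC at 39.0.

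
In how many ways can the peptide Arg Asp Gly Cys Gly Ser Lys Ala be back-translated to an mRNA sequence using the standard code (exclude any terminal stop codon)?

18432

Arg: 6 codons.
Asp: 2 codons.
Gly: 4 codons.
Cys: 2 codons.
Gly: 4 codons.
Ser: 6 codons.
Lys: 2 codons.
Ala: 4 codons.
6 × 2 × 4 × 2 × 4 × 6 × 2 × 4 = 18432.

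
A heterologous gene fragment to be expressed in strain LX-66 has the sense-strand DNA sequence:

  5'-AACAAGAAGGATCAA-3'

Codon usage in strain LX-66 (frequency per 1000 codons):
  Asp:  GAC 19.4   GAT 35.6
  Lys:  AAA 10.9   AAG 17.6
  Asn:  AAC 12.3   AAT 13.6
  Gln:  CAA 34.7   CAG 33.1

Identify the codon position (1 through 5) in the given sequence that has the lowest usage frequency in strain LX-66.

1

Codon 1 AAC (Asn): 12.3 per 1000.
Codon 2 AAG (Lys): 17.6 per 1000.
Codon 3 AAG (Lys): 17.6 per 1000.
Codon 4 GAT (Asp): 35.6 per 1000.
Codon 5 CAA (Gln): 34.7 per 1000.
Lowest frequency is 12.3 at codon 1.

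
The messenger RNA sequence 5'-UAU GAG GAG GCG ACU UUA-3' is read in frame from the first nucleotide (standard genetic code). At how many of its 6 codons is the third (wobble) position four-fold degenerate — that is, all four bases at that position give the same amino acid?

Codon 1 UAU (Tyr): third position 2-fold.
Codon 2 GAG (Glu): third position 2-fold.
Codon 3 GAG (Glu): third position 2-fold.
Codon 4 GCG (Ala): third position 4-fold.
Codon 5 ACU (Thr): third position 4-fold.
Codon 6 UUA (Leu): third position 2-fold.
Four-fold degenerate third positions: 2.

2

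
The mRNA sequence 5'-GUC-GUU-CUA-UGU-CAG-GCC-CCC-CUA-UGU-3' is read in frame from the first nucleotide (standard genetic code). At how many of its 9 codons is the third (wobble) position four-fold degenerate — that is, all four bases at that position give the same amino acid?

Codon 1 GUC (Val): third position 4-fold.
Codon 2 GUU (Val): third position 4-fold.
Codon 3 CUA (Leu): third position 4-fold.
Codon 4 UGU (Cys): third position 2-fold.
Codon 5 CAG (Gln): third position 2-fold.
Codon 6 GCC (Ala): third position 4-fold.
Codon 7 CCC (Pro): third position 4-fold.
Codon 8 CUA (Leu): third position 4-fold.
Codon 9 UGU (Cys): third position 2-fold.
Four-fold degenerate third positions: 6.

6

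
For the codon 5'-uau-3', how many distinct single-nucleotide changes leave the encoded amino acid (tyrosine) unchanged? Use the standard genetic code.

1

Position 1: none → 0 synonymous.
Position 2: none → 0 synonymous.
Position 3: UAC → 1 synonymous.
Total: 0 + 0 + 1 = 1.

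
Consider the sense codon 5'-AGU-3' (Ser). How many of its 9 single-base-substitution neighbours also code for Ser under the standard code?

Position 1: none → 0 synonymous.
Position 2: none → 0 synonymous.
Position 3: AGC → 1 synonymous.
Total: 0 + 0 + 1 = 1.

1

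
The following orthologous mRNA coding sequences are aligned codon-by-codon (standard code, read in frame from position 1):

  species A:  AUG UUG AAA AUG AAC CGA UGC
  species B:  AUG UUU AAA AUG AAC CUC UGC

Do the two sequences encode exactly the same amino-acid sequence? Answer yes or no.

no

Codon 1: AUG Met / AUG Met — identical.
Codon 2: UUG Leu / UUU Phe — nonsynonymous.
Codon 3: AAA Lys / AAA Lys — identical.
Codon 4: AUG Met / AUG Met — identical.
Codon 5: AAC Asn / AAC Asn — identical.
Codon 6: CGA Arg / CUC Leu — nonsynonymous.
Codon 7: UGC Cys / UGC Cys — identical.
Nonsynonymous differences: 2 → different protein.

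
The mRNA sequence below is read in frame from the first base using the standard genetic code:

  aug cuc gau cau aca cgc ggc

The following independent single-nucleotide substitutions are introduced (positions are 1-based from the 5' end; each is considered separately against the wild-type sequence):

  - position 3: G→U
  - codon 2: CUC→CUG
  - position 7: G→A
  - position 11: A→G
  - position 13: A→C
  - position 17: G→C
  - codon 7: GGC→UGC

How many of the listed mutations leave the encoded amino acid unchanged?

1

Codon 1: AUG (Met) → AUU (Ile) — missense.
Codon 2: CUC (Leu) → CUG (Leu) — synonymous.
Codon 3: GAU (Asp) → AAU (Asn) — missense.
Codon 4: CAU (His) → CGU (Arg) — missense.
Codon 5: ACA (Thr) → CCA (Pro) — missense.
Codon 6: CGC (Arg) → CCC (Pro) — missense.
Codon 7: GGC (Gly) → UGC (Cys) — missense.
Synonymous: 1 of 7.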